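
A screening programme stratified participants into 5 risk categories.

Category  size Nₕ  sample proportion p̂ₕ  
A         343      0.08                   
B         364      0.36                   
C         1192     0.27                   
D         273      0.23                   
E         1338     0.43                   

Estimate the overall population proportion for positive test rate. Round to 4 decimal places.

Wₕ = Nₕ/N with N = 3510: 0.0977, 0.1037, 0.3396, 0.0778, 0.3812.
p̂_st = 0.0977·0.08 + 0.1037·0.36 + 0.3396·0.27 + 0.0778·0.23 + 0.3812·0.43 ≈ 0.318647... → 0.3186.

0.3186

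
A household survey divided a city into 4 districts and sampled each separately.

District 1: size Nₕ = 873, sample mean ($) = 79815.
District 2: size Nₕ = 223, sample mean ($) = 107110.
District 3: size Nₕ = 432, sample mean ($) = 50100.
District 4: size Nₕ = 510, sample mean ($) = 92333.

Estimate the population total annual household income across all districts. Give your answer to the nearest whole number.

162297055

1: 873·79815 = 69678495
2: 223·107110 = 23885530
3: 432·50100 = 21643200
4: 510·92333 = 47089830
τ̂ = Σ Nₕx̄ₕ = 162297055.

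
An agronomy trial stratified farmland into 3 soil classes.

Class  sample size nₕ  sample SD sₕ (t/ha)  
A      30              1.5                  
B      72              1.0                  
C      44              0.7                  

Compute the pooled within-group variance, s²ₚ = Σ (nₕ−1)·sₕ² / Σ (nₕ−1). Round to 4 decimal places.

1.1001

Degrees of freedom: 29 + 71 + 43 = 143.
Σ(nₕ−1)sₕ² = 29·2.25 + 71·1 + 43·0.49 = 157.32.
s²ₚ = 157.32 / 143 = 1.100140... → 1.1001.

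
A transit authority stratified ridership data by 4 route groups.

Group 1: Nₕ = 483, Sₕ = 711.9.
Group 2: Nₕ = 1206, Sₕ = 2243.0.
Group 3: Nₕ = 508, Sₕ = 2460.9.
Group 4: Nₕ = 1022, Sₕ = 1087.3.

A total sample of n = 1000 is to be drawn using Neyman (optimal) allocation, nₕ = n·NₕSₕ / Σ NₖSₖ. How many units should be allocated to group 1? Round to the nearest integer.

64

1: NₕSₕ = 483·711.9 = 343847.7
2: NₕSₕ = 1206·2243.0 = 2705058
3: NₕSₕ = 508·2460.9 = 1250137.2
4: NₕSₕ = 1022·1087.3 = 1111220.6
Σ NₕSₕ = 5410263.5.
n_1 = 1000·343847.7/5410263.5 = 63.555... → 64.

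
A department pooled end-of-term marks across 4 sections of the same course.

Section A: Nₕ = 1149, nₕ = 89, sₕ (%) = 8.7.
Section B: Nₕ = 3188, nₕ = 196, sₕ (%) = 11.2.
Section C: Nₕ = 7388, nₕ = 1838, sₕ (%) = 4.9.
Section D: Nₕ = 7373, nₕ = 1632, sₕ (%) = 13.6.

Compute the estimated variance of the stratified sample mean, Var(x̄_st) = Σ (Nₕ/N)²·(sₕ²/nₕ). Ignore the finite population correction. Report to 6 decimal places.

N = 19098. Term for each stratum: Wₕ²sₕ²/nₕ.
Var(x̄_st) = 0.003078313 + 0.017833674 + 0.001954900 + 0.016891583 = 0.039758470 → 0.039758.

0.039758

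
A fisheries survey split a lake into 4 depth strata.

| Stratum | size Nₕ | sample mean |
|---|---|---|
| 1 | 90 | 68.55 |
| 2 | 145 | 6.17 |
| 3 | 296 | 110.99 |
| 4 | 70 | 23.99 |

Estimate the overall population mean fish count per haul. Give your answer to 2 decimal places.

69.21

N = 601; weights Wₕ = Nₕ/N = (0.1498, 0.2413, 0.4925, 0.1165).
x̄_st = Σ Wₕ·x̄ₕ = 0.1498·68.55 + 0.2413·6.17 + 0.4925·110.99 + 0.1165·23.99 ≈ 69.2121...
→ 69.21.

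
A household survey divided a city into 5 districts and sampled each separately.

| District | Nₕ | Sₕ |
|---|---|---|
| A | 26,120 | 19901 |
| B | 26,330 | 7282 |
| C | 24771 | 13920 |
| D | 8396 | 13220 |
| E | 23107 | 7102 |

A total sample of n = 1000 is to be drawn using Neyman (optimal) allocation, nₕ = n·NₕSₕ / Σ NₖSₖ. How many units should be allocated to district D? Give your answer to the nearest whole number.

83

Σ NₕSₕ = 26120·19901 + 26330·7282 + 24771·13920 + 8396·13220 + 23107·7102 = 1331462534.
Share for D: 110995120/1331462534 = 0.08336.
n_D = 1000 × 0.08336 = 83.363... → 83.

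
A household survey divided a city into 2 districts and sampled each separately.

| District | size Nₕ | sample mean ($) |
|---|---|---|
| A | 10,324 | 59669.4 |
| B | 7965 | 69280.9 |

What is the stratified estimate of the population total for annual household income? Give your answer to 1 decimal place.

1167849254.1

Estimate total by summing Nₕ·x̄ₕ over strata.
10324·59669.4 + 7965·69280.9 = 616026885.6 + 551822368.5 = 1167849254.1.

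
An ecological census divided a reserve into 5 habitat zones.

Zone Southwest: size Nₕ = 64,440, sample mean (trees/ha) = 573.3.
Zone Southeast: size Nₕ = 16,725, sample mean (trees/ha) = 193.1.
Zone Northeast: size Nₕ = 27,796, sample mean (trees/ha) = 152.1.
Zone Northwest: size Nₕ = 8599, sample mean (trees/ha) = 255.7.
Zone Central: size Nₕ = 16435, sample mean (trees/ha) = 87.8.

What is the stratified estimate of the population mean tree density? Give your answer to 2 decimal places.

x̄_st = (Σ Nₕx̄ₕ) / (Σ Nₕ) = (64440·573.3 + 16725·193.1 + 27796·152.1 + 8599·255.7 + 16435·87.8) / 133995
= 48042578.4 / 133995 = 358.5401... → 358.54.

358.54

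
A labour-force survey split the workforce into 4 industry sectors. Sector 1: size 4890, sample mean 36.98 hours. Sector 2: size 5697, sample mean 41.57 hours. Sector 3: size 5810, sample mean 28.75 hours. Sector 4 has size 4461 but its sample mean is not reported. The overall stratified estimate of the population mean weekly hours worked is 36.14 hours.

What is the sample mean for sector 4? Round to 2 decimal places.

N = 4890 + 5697 + 5810 + 4461 = 20858.
Overall total = μ·N = 36.14·20858 = 753808.12.
Subtract the known strata: 4890·36.98 + 5697·41.57 + 5810·28.75 = 584693.99.
Remaining total for sector 4: 753808.12 − 584693.99 = 169114.13.
Divide by its size: 169114.13 / 4461 = 37.9095... → 37.91.

37.91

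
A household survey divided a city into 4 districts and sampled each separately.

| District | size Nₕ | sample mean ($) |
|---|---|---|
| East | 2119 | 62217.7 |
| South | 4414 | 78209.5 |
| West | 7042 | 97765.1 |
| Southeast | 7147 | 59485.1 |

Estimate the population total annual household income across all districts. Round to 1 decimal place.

1590657883.2

Estimate total by summing Nₕ·x̄ₕ over strata.
2119·62217.7 + 4414·78209.5 + 7042·97765.1 + 7147·59485.1 = 131839306.3 + 345216733 + 688461834.2 + 425140009.7 = 1590657883.2.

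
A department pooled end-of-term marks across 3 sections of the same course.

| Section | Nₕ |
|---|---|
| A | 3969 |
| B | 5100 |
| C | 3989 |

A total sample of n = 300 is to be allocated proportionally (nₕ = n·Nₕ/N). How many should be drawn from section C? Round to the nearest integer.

Share of section C = 3989/13058 = 0.30548.
Allocate 300 × 0.30548 = 91.645... → 92.

92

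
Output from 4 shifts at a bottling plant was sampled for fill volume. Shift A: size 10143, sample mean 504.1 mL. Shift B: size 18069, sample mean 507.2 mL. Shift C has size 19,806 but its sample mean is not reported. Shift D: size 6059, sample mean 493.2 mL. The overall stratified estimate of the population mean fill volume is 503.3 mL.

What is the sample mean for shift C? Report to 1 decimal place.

502.4

N = 10143 + 18069 + 19806 + 6059 = 54077.
Overall total = μ·N = 503.3·54077 = 27216954.1.
Subtract the known strata: 10143·504.1 + 18069·507.2 + 6059·493.2 = 17265981.9.
Remaining total for shift C: 27216954.1 − 17265981.9 = 9950972.2.
Divide by its size: 9950972.2 / 19806 = 502.422... → 502.4.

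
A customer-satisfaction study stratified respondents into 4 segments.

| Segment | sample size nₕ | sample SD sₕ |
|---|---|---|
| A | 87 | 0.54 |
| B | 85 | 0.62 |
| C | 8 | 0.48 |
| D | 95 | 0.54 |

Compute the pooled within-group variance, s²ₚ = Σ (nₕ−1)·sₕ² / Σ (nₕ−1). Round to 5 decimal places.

Degrees of freedom: 86 + 84 + 7 + 94 = 271.
Σ(nₕ−1)sₕ² = 86·0.2916 + 84·0.3844 + 7·0.2304 + 94·0.2916 = 86.3904.
s²ₚ = 86.3904 / 271 = 0.3187838... → 0.31878.

0.31878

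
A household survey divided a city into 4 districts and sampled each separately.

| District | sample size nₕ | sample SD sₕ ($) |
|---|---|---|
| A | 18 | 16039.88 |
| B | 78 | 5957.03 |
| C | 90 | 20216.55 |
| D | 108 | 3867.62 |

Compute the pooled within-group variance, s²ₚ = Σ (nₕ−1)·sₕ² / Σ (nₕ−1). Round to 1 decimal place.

Degrees of freedom: 17 + 77 + 89 + 107 = 290.
Σ(nₕ−1)sₕ² = 17·257277750.4144 + 77·35486206.4209 + 89·408708893.9025 + 107·14958484.4644 = 45081809046.4674.
s²ₚ = 45081809046.4674 / 290 = 155454513.953... → 155454514.0.

155454514.0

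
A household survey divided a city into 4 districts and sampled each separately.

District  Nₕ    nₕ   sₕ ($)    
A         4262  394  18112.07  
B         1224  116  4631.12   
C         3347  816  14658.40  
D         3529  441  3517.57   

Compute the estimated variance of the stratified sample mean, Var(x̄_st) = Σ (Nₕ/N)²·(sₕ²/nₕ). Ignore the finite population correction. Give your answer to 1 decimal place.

N = 12362; Wₕ = Nₕ/N.
district A: (4262/12362)²·18112.07²/394 = 98966.7632
district B: (1224/12362)²·4631.12²/116 = 1812.5894
district C: (3347/12362)²·14658.40²/816 = 19302.6495
district D: (3529/12362)²·3517.57²/441 = 2286.5081
Sum = 122368.5102 → 122368.5.

122368.5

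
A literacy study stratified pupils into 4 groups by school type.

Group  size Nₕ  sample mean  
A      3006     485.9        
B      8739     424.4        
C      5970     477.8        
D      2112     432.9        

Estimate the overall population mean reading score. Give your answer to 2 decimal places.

N = 3006 + 8739 + 5970 + 2112 = 19827.
Weight each subgroup mean by Nₕ/N and sum.
Σ Nₕx̄ₕ = 3006·485.9 + 8739·424.4 + 5970·477.8 + 2112·432.9 = 1460615.4 + 3708831.6 + 2852466 + 914284.8 = 8936197.8.
Divide by N: 8936197.8 / 19827 = 450.7085... → 450.71.

450.71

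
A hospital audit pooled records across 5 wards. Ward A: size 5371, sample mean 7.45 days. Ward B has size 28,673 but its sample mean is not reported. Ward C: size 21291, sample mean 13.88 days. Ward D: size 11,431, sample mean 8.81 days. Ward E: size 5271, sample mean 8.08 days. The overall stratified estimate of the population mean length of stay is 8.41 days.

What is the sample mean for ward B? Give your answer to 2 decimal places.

N = 5371 + 28673 + 21291 + 11431 + 5271 = 72037.
Overall total = μ·N = 8.41·72037 = 605831.17.
Subtract the known strata: 5371·7.45 + 21291·13.88 + 11431·8.81 + 5271·8.08 = 478829.82.
Remaining total for ward B: 605831.17 − 478829.82 = 127001.35.
Divide by its size: 127001.35 / 28673 = 4.4293... → 4.43.

4.43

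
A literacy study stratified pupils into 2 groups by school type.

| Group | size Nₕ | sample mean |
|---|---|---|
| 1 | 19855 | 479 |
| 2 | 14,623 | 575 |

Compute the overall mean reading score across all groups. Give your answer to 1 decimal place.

N = 34478; weights Wₕ = Nₕ/N = (0.5759, 0.4241).
x̄_st = Σ Wₕ·x̄ₕ = 0.5759·479 + 0.4241·575 ≈ 519.716...
→ 519.7.

519.7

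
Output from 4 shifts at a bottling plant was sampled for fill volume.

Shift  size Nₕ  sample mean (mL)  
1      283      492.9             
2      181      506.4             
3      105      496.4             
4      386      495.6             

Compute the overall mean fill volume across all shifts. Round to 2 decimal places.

N = 955; weights Wₕ = Nₕ/N = (0.2963, 0.1895, 0.1099, 0.4042).
x̄_st = Σ Wₕ·x̄ₕ = 0.2963·492.9 + 0.1895·506.4 + 0.1099·496.4 + 0.4042·495.6 ≈ 496.9348...
→ 496.93.

496.93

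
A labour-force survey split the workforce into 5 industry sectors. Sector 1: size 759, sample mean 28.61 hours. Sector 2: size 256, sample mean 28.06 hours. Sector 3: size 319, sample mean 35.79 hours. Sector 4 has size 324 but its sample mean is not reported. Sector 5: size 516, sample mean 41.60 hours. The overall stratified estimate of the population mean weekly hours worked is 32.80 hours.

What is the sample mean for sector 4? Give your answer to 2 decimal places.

N = 759 + 256 + 319 + 324 + 516 = 2174.
Overall total = μ·N = 32.80·2174 = 71307.2.
Subtract the known strata: 759·28.61 + 256·28.06 + 319·35.79 + 516·41.60 = 61780.96.
Remaining total for sector 4: 71307.2 − 61780.96 = 9526.24.
Divide by its size: 9526.24 / 324 = 29.4020... → 29.40.

29.40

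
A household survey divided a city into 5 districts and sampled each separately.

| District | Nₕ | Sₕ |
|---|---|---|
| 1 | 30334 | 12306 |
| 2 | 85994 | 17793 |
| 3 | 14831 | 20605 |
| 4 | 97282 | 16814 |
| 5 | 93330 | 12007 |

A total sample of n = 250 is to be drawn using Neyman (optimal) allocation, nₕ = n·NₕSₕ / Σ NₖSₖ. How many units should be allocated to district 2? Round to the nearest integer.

1: NₕSₕ = 30334·12306 = 373290204
2: NₕSₕ = 85994·17793 = 1530091242
3: NₕSₕ = 14831·20605 = 305592755
4: NₕSₕ = 97282·16814 = 1635699548
5: NₕSₕ = 93330·12007 = 1120613310
Σ NₕSₕ = 4965287059.
n_2 = 250·1530091242/4965287059 = 77.039... → 77.

77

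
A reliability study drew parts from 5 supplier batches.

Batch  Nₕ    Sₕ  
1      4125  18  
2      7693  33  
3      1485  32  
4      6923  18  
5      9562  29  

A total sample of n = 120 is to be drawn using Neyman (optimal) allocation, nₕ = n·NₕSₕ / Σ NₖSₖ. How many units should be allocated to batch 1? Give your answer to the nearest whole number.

11

1: NₕSₕ = 4125·18 = 74250
2: NₕSₕ = 7693·33 = 253869
3: NₕSₕ = 1485·32 = 47520
4: NₕSₕ = 6923·18 = 124614
5: NₕSₕ = 9562·29 = 277298
Σ NₕSₕ = 777551.
n_1 = 120·74250/777551 = 11.459... → 11.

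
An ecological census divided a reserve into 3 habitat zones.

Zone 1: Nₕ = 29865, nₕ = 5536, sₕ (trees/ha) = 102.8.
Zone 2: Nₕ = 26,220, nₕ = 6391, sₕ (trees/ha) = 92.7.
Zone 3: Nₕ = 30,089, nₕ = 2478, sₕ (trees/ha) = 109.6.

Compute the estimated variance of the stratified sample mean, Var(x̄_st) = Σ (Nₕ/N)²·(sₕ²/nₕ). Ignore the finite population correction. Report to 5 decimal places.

0.94475

N = 86174; Wₕ = Nₕ/N.
zone 1: (29865/86174)²·102.8²/5536 = 0.22927816
zone 2: (26220/86174)²·92.7²/6391 = 0.12448113
zone 3: (30089/86174)²·109.6²/2478 = 0.59099364
Sum = 0.94475293 → 0.94475.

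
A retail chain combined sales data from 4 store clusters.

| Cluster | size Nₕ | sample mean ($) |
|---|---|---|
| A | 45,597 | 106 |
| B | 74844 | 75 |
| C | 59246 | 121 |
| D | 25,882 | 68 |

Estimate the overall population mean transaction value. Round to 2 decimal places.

x̄_st = (Σ Nₕx̄ₕ) / (Σ Nₕ) = (45597·106 + 74844·75 + 59246·121 + 25882·68) / 205569
= 19375324 / 205569 = 94.2522... → 94.25.

94.25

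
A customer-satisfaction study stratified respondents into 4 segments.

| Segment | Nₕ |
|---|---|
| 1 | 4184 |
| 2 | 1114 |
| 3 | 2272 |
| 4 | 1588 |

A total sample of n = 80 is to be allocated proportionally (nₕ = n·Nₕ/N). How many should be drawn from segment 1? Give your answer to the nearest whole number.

37

N = 4184 + 1114 + 2272 + 1588 = 9158.
n_1 = 80·4184/9158 = 36.549... → 37.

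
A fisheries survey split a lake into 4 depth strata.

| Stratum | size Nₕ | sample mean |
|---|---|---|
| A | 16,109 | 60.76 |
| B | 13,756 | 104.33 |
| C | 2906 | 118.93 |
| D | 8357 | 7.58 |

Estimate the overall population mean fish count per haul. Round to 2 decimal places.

68.64

N = 16109 + 13756 + 2906 + 8357 = 41128.
The stratified mean weights each stratum mean by its population share Nₕ/N.
Σ Nₕx̄ₕ = 16109·60.76 + 13756·104.33 + 2906·118.93 + 8357·7.58 = 978782.84 + 1435163.48 + 345610.58 + 63346.06 = 2822902.96.
Divide by N: 2822902.96 / 41128 = 68.6370... → 68.64.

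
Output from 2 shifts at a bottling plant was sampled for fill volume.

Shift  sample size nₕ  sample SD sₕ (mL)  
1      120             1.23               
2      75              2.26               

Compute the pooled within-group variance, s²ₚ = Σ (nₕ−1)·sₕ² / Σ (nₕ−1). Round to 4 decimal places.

Degrees of freedom: 119 + 74 = 193.
Σ(nₕ−1)sₕ² = 119·1.5129 + 74·5.1076 = 557.9975.
s²ₚ = 557.9975 / 193 = 2.891179... → 2.8912.

2.8912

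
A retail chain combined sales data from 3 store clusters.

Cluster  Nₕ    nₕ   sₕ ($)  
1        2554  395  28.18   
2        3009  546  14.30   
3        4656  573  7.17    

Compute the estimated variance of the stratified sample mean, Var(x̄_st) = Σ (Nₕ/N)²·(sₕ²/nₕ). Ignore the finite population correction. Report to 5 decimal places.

N = 10219. Term for each stratum: Wₕ²sₕ²/nₕ.
Var(x̄_st) = 0.12557693 + 0.03247185 + 0.01862485 = 0.17667363 → 0.17667.

0.17667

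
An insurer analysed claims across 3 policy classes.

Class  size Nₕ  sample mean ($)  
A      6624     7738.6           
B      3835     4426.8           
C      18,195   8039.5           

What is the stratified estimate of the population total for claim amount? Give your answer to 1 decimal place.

A: 6624·7738.6 = 51260486.4
B: 3835·4426.8 = 16976778
C: 18195·8039.5 = 146278702.5
τ̂ = Σ Nₕx̄ₕ = 214515966.9.

214515966.9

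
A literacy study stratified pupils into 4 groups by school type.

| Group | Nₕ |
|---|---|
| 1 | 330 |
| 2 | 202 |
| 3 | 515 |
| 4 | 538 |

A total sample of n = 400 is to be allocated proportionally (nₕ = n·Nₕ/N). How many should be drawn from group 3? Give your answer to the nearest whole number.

N = 330 + 202 + 515 + 538 = 1585.
n_3 = 400·515/1585 = 129.968... → 130.

130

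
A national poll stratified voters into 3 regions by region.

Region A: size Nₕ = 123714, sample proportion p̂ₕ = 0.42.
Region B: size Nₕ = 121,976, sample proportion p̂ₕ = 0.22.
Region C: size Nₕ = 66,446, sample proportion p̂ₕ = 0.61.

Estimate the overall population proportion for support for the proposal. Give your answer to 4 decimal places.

0.3823

Wₕ = Nₕ/N with N = 312136: 0.3963, 0.3908, 0.2129.
p̂_st = 0.3963·0.42 + 0.3908·0.22 + 0.2129·0.61 ≈ 0.382291... → 0.3823.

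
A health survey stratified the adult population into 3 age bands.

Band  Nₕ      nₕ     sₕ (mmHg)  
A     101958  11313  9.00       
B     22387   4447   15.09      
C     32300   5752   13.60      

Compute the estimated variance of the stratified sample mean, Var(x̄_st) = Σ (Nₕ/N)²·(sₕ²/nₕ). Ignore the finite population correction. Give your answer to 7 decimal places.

N = 156645; Wₕ = Nₕ/N.
band A: (101958/156645)²·9.00²/11313 = 0.0030333098
band B: (22387/156645)²·15.09²/4447 = 0.0010458516
band C: (32300/156645)²·13.60²/5752 = 0.0013671964
Sum = 0.0054463579 → 0.0054464.

0.0054464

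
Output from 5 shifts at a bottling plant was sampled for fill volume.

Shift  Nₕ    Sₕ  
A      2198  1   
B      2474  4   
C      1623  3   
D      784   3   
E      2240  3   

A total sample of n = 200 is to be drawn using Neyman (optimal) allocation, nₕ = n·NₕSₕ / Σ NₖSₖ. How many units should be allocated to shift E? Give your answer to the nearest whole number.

Σ NₕSₕ = 2198·1 + 2474·4 + 1623·3 + 784·3 + 2240·3 = 26035.
Share for E: 6720/26035 = 0.25811.
n_E = 200 × 0.25811 = 51.623... → 52.

52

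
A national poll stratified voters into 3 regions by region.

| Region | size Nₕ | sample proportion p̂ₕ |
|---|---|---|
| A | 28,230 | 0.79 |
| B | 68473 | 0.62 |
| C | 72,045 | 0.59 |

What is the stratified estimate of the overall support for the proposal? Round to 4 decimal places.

0.6356

Wₕ = Nₕ/N with N = 168748: 0.1673, 0.4058, 0.4269.
p̂_st = 0.1673·0.79 + 0.4058·0.62 + 0.4269·0.59 ≈ 0.635631... → 0.6356.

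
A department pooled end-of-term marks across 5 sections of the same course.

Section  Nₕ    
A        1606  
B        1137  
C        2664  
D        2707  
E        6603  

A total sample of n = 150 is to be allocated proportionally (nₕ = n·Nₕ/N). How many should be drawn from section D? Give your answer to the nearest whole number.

N = 1606 + 1137 + 2664 + 2707 + 6603 = 14717.
n_D = 150·2707/14717 = 27.591... → 28.

28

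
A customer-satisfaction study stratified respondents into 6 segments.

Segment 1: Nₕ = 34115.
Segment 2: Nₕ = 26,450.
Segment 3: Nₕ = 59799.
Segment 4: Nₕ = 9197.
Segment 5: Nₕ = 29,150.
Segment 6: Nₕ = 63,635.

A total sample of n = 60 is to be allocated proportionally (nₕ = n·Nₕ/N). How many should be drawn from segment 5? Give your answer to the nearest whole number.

8

N = 34115 + 26450 + 59799 + 9197 + 29150 + 63635 = 222346.
n_5 = 60·29150/222346 = 7.866... → 8.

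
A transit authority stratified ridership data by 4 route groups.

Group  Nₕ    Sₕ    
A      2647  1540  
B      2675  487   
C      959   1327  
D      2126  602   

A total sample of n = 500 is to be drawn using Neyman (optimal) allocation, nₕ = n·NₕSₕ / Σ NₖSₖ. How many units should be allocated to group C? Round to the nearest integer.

Σ NₕSₕ = 2647·1540 + 2675·487 + 959·1327 + 2126·602 = 7931550.
Share for C: 1272593/7931550 = 0.16045.
n_C = 500 × 0.16045 = 80.223... → 80.

80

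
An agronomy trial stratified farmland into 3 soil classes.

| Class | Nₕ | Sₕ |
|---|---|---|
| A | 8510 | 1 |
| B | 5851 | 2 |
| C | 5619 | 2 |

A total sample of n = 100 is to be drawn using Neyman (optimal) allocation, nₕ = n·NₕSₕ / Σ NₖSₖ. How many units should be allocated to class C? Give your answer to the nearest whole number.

A: NₕSₕ = 8510·1 = 8510
B: NₕSₕ = 5851·2 = 11702
C: NₕSₕ = 5619·2 = 11238
Σ NₕSₕ = 31450.
n_C = 100·11238/31450 = 35.733... → 36.

36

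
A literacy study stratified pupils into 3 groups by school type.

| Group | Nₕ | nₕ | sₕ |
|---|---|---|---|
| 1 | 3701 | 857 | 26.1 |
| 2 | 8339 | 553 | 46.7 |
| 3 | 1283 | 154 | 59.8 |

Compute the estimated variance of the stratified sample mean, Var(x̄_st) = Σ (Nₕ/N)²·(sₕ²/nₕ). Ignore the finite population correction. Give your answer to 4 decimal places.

N = 13323. Term for each stratum: Wₕ²sₕ²/nₕ.
Var(x̄_st) = 0.0613387 + 1.5450144 + 0.2153431 = 1.8216961 → 1.8217.

1.8217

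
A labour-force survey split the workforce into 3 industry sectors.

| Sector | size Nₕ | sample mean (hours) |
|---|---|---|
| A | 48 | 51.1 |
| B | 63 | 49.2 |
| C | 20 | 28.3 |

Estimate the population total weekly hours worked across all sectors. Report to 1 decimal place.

A: 48·51.1 = 2452.8
B: 63·49.2 = 3099.6
C: 20·28.3 = 566
τ̂ = Σ Nₕx̄ₕ = 6118.4.

6118.4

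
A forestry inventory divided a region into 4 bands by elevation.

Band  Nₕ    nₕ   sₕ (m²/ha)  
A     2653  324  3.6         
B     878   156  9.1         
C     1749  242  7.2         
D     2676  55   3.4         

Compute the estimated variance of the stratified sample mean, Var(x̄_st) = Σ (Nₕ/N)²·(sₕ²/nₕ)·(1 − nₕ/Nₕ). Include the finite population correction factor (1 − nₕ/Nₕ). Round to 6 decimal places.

N = 7956. Term for each stratum: Wₕ²sₕ²/nₕ·(1−nₕ/Nₕ).
Var(x̄_st) = 0.003904606 + 0.005316188 + 0.008919965 + 0.023289423 = 0.041430182 → 0.041430.

0.041430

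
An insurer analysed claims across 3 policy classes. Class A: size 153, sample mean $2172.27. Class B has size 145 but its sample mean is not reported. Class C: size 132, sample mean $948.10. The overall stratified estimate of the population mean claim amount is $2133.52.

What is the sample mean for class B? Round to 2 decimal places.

N = 153 + 145 + 132 = 430.
Overall total = μ·N = 2133.52·430 = 917413.6.
Subtract the known strata: 153·2172.27 + 132·948.10 = 457506.51.
Remaining total for class B: 917413.6 − 457506.51 = 459907.09.
Divide by its size: 459907.09 / 145 = 3171.7730... → 3171.77.

3171.77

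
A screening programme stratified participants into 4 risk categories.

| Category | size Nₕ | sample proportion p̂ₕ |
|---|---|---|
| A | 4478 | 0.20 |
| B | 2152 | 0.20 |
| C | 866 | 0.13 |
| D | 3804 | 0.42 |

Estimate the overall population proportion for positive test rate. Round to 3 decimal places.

0.269

N = 4478 + 2152 + 866 + 3804 = 11300.
Overall proportion = Σ (Nₕ/N)·p̂ₕ.
Σ Nₕp̂ₕ = 895.6 + 430.4 + 112.58 + 1597.68 = 3036.26.
3036.26 / 11300 = 0.26870... → 0.269.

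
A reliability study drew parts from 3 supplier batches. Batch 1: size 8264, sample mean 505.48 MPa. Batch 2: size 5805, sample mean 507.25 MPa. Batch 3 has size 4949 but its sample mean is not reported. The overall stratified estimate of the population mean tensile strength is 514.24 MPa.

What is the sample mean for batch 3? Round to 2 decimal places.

N = 8264 + 5805 + 4949 = 19018.
Overall total = μ·N = 514.24·19018 = 9779816.32.
Subtract the known strata: 8264·505.48 + 5805·507.25 = 7121872.97.
Remaining total for batch 3: 9779816.32 − 7121872.97 = 2657943.35.
Divide by its size: 2657943.35 / 4949 = 537.0668... → 537.07.

537.07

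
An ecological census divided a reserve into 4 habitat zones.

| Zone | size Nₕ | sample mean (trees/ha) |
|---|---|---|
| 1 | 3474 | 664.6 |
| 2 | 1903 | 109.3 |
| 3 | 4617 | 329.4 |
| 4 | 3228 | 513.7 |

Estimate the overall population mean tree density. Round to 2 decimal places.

430.79

x̄_st = (Σ Nₕx̄ₕ) / (Σ Nₕ) = (3474·664.6 + 1903·109.3 + 4617·329.4 + 3228·513.7) / 13222
= 5695881.7 / 13222 = 430.7882... → 430.79.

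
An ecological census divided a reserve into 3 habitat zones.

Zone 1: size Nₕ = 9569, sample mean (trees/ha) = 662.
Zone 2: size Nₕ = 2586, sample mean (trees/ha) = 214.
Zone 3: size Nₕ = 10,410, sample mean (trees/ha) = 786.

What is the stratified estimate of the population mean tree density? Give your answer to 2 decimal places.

x̄_st = (Σ Nₕx̄ₕ) / (Σ Nₕ) = (9569·662 + 2586·214 + 10410·786) / 22565
= 15070342 / 22565 = 667.8636... → 667.86.

667.86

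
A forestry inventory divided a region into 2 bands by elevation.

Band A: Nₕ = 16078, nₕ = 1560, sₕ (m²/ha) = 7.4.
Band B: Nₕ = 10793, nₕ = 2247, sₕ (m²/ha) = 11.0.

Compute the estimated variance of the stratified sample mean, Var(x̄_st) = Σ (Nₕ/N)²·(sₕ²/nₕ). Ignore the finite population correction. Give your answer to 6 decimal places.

0.021255

N = 26871. Term for each stratum: Wₕ²sₕ²/nₕ.
Var(x̄_st) = 0.012567105 + 0.008687584 = 0.021254688 → 0.021255.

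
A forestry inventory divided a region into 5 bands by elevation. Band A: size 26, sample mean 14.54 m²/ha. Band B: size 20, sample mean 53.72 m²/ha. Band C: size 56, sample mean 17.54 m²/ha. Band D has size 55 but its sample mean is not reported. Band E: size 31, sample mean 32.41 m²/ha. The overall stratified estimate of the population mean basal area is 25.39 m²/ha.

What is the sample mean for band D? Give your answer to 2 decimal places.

N = 26 + 20 + 56 + 55 + 31 = 188.
Overall total = μ·N = 25.39·188 = 4773.32.
Subtract the known strata: 26·14.54 + 20·53.72 + 56·17.54 + 31·32.41 = 3439.39.
Remaining total for band D: 4773.32 − 3439.39 = 1333.93.
Divide by its size: 1333.93 / 55 = 24.2533... → 24.25.

24.25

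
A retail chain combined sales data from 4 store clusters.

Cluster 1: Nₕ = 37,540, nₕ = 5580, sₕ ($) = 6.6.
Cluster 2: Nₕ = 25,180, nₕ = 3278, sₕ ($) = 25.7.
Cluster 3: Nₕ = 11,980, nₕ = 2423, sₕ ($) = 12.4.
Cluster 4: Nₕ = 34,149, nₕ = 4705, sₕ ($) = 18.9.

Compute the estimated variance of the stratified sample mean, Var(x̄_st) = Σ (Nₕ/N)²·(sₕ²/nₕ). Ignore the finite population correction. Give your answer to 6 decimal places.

0.019952

N = 108849. Term for each stratum: Wₕ²sₕ²/nₕ.
Var(x̄_st) = 0.000928524 + 0.010782510 + 0.000768696 + 0.007472589 = 0.019952319 → 0.019952.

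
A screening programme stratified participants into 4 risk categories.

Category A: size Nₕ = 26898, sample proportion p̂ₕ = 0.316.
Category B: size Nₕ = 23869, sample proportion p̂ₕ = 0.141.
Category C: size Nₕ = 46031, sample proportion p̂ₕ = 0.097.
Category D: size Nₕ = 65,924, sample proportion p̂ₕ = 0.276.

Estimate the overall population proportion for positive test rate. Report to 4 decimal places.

0.2122

N = 26898 + 23869 + 46031 + 65924 = 162722.
Overall proportion = Σ (Nₕ/N)·p̂ₕ.
Σ Nₕp̂ₕ = 8499.768 + 3365.529 + 4465.007 + 18195.024 = 34525.328.
34525.328 / 162722 = 0.212174... → 0.2122.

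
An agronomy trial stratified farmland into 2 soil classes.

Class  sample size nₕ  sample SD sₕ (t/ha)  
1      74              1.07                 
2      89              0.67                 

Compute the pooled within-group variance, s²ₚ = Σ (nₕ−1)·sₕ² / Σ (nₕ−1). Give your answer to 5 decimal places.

1: (74−1)·1.07² = 73·1.1449 = 83.5777
2: (89−1)·0.67² = 88·0.4489 = 39.5032
Numerator = 123.0809; denominator = Σ(nₕ−1) = 161.
s²ₚ = 123.0809/161 = 0.7644776... → 0.76448.

0.76448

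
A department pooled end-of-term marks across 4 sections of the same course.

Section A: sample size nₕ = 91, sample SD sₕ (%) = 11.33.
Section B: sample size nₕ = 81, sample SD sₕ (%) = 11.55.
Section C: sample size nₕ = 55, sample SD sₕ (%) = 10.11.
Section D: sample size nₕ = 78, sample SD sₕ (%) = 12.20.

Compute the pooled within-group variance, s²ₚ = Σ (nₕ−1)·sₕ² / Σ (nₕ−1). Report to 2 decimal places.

130.25

Degrees of freedom: 90 + 80 + 54 + 77 = 301.
Σ(nₕ−1)sₕ² = 90·128.3689 + 80·133.4025 + 54·102.2121 + 77·148.84 = 39205.5344.
s²ₚ = 39205.5344 / 301 = 130.2509... → 130.25.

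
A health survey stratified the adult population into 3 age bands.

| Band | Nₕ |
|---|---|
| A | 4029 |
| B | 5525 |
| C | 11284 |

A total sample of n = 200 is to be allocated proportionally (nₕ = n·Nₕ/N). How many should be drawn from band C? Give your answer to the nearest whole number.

N = 4029 + 5525 + 11284 = 20838.
n_C = 200·11284/20838 = 108.302... → 108.

108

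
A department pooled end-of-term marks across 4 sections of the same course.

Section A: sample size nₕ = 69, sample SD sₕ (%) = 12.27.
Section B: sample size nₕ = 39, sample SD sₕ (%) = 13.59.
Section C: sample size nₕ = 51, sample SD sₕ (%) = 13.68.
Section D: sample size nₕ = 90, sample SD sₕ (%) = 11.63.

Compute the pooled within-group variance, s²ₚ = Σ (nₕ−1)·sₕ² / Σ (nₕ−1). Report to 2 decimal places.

157.76

Degrees of freedom: 68 + 38 + 50 + 89 = 245.
Σ(nₕ−1)sₕ² = 68·150.5529 + 38·184.6881 + 50·187.1424 + 89·135.2569 = 38650.7291.
s²ₚ = 38650.7291 / 245 = 157.7581... → 157.76.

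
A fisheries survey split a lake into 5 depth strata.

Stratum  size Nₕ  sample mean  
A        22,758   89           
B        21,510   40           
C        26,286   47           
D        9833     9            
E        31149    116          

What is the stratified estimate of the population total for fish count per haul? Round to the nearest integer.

A: 22758·89 = 2025462
B: 21510·40 = 860400
C: 26286·47 = 1235442
D: 9833·9 = 88497
E: 31149·116 = 3613284
τ̂ = Σ Nₕx̄ₕ = 7823085.

7823085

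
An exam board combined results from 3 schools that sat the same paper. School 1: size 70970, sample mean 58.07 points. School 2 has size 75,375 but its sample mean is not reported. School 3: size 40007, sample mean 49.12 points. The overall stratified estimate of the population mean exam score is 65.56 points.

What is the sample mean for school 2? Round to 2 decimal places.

81.34

N = 70970 + 75375 + 40007 = 186352.
Overall total = μ·N = 65.56·186352 = 12217237.12.
Subtract the known strata: 70970·58.07 + 40007·49.12 = 6086371.74.
Remaining total for school 2: 12217237.12 − 6086371.74 = 6130865.38.
Divide by its size: 6130865.38 / 75375 = 81.3382... → 81.34.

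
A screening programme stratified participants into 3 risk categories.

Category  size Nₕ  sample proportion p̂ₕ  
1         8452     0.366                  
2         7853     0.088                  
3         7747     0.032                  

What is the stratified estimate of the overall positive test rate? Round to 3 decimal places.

Wₕ = Nₕ/N with N = 24052: 0.3514, 0.3265, 0.3221.
p̂_st = 0.3514·0.366 + 0.3265·0.088 + 0.3221·0.032 ≈ 0.16765... → 0.168.

0.168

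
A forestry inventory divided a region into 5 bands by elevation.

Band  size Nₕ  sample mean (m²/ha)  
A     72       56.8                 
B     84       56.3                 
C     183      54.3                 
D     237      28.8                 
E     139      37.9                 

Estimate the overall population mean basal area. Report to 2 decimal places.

N = 72 + 84 + 183 + 237 + 139 = 715.
Overall mean = Σ (Nₕ/N)·x̄ₕ — weight by population share, not a simple average.
Σ Nₕx̄ₕ = 72·56.8 + 84·56.3 + 183·54.3 + 237·28.8 + 139·37.9 = 4089.6 + 4729.2 + 9936.9 + 6825.6 + 5268.1 = 30849.4.
Divide by N: 30849.4 / 715 = 43.1460... → 43.15.

43.15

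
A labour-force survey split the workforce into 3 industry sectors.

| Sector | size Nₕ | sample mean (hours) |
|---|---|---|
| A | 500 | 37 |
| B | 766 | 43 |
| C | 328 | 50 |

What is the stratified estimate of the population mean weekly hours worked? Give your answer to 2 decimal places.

N = 1594; weights Wₕ = Nₕ/N = (0.3137, 0.4806, 0.2058).
x̄_st = Σ Wₕ·x̄ₕ = 0.3137·37 + 0.4806·43 + 0.2058·50 ≈ 42.5583...
→ 42.56.

42.56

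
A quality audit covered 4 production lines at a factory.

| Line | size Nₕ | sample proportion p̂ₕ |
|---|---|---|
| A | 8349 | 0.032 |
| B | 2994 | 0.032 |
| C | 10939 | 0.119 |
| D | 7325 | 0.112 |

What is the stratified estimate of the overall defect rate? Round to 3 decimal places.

N = 8349 + 2994 + 10939 + 7325 = 29607.
Overall proportion = Σ (Nₕ/N)·p̂ₕ.
Σ Nₕp̂ₕ = 267.168 + 95.808 + 1301.741 + 820.4 = 2485.117.
2485.117 / 29607 = 0.08394... → 0.084.

0.084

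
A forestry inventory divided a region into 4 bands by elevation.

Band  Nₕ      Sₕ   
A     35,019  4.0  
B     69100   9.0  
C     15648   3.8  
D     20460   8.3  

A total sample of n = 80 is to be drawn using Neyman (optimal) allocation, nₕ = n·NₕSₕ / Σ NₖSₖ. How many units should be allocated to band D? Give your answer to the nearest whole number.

14

A: NₕSₕ = 35019·4.0 = 140076
B: NₕSₕ = 69100·9.0 = 621900
C: NₕSₕ = 15648·3.8 = 59462.4
D: NₕSₕ = 20460·8.3 = 169818
Σ NₕSₕ = 991256.4.
n_D = 80·169818/991256.4 = 13.705... → 14.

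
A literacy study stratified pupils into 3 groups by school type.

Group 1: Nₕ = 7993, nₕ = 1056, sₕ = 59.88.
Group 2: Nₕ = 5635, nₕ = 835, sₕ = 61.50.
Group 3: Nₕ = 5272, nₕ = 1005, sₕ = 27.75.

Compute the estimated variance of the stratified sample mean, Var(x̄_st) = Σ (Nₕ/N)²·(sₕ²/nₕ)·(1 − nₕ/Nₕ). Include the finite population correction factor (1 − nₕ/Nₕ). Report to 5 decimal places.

0.91830

N = 18900; Wₕ = Nₕ/N.
group 1: (7993/18900)²·59.88²/1056·(1 − 1056/7993) = 0.52705697
group 2: (5635/18900)²·61.50²/835·(1 − 835/5635) = 0.34298514
group 3: (5272/18900)²·27.75²/1005·(1 − 1005/5272) = 0.04825411
Sum = 0.91829623 → 0.91830.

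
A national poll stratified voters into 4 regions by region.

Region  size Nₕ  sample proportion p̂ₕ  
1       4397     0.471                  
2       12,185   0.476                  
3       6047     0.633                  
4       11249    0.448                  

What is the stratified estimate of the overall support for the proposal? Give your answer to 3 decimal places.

N = 4397 + 12185 + 6047 + 11249 = 33878.
Overall proportion = Σ (Nₕ/N)·p̂ₕ.
Σ Nₕp̂ₕ = 2070.987 + 5800.06 + 3827.751 + 5039.552 = 16738.35.
16738.35 / 33878 = 0.49408... → 0.494.

0.494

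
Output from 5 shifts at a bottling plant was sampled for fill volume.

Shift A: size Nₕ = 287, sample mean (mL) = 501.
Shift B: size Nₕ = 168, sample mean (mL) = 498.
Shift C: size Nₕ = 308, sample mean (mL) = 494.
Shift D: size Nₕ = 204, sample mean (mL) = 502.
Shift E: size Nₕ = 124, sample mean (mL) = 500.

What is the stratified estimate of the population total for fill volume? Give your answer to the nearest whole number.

A: 287·501 = 143787
B: 168·498 = 83664
C: 308·494 = 152152
D: 204·502 = 102408
E: 124·500 = 62000
τ̂ = Σ Nₕx̄ₕ = 544011.

544011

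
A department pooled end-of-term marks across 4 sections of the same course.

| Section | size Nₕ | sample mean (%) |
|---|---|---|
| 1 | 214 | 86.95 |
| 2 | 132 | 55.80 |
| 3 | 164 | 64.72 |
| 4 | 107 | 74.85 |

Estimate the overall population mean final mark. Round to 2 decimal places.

x̄_st = (Σ Nₕx̄ₕ) / (Σ Nₕ) = (214·86.95 + 132·55.80 + 164·64.72 + 107·74.85) / 617
= 44595.93 / 617 = 72.2787... → 72.28.

72.28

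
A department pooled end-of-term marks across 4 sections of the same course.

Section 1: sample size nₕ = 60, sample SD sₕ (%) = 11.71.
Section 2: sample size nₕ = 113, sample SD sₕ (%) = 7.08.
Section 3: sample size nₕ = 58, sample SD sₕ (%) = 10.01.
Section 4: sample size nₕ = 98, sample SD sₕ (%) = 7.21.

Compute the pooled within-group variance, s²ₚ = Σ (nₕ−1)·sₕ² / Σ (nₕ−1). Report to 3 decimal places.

75.256

Degrees of freedom: 59 + 112 + 57 + 97 = 325.
Σ(nₕ−1)sₕ² = 59·137.1241 + 112·50.1264 + 57·100.2001 + 97·51.9841 = 24458.3421.
s²ₚ = 24458.3421 / 325 = 75.25644... → 75.256.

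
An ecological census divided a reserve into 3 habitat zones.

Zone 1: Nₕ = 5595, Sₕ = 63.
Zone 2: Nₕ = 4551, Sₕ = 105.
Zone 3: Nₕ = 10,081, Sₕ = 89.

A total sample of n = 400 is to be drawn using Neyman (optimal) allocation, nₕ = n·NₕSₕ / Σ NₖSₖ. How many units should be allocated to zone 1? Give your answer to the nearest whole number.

Σ NₕSₕ = 5595·63 + 4551·105 + 10081·89 = 1727549.
Share for 1: 352485/1727549 = 0.20404.
n_1 = 400 × 0.20404 = 81.615... → 82.

82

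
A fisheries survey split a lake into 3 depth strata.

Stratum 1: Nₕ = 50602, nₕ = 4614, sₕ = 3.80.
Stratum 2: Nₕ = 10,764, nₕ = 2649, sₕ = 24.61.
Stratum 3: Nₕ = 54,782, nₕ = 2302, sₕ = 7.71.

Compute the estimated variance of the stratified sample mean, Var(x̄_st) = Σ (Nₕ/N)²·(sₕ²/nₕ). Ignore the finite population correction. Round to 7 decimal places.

0.0083022

N = 116148. Term for each stratum: Wₕ²sₕ²/nₕ.
Var(x̄_st) = 0.0005940206 + 0.0019636549 + 0.0057445463 = 0.0083022218 → 0.0083022.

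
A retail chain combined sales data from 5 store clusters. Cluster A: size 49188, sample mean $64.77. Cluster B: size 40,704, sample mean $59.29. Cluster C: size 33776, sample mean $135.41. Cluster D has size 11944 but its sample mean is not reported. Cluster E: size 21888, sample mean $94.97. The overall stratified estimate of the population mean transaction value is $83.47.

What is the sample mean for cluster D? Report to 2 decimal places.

Σ Nₕx̄ₕ = N·μ, so 11944·x̄_D = 157500·83.47 − (49188·64.77 + 40704·59.29 + 33776·135.41 + 21888·94.97).
= 13146525 − 12251558.44 = 894966.56.
x̄_D = 894966.56 / 11944 = 74.9302... → 74.93.

74.93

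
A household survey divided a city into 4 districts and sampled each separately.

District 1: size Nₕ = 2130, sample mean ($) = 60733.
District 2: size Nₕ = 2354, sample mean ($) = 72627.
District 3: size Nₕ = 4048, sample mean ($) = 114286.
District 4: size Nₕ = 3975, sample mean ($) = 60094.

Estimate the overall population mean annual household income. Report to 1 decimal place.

x̄_st = (Σ Nₕx̄ₕ) / (Σ Nₕ) = (2130·60733 + 2354·72627 + 4048·114286 + 3975·60094) / 12507
= 1001828626 / 12507 = 80101.433... → 80101.4.

80101.4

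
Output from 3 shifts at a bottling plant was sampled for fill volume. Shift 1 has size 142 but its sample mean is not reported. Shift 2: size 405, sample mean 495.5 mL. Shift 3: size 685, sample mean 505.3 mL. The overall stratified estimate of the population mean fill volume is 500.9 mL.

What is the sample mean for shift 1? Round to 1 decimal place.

Σ Nₕx̄ₕ = N·μ, so 142·x̄_1 = 1232·500.9 − (405·495.5 + 685·505.3).
= 617108.8 − 546808 = 70300.8.
x̄_1 = 70300.8 / 142 = 495.076... → 495.1.

495.1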